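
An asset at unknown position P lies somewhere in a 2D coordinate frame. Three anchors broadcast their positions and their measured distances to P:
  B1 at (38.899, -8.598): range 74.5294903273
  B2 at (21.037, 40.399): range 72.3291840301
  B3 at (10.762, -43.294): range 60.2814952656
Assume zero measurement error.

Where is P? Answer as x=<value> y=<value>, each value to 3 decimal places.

eq1: (x − 38.899)² + (y + 8.598)² = 74.5294903273²
eq2: (x − 21.037)² + (y − 40.399)² = 72.3291840301²
eq3: (x − 10.762)² + (y + 43.294)² = 60.2814952656²
eq1−eq2, eq1−eq3 (x²,y² cancel):
  -35.724·x + 97.994·y = 810.710831
  -56.274·x − 69.392·y = 2323.919532
det = -35.724·-69.392 − 97.994·-56.274 = 7993.474164
x = (810.710831·-69.392 − 97.994·2323.919532) / 7993.474164 = -35.527358
y = (-35.724·2323.919532 − 810.710831·-56.274) / 7993.474164 = -4.678536

x=-35.527 y=-4.679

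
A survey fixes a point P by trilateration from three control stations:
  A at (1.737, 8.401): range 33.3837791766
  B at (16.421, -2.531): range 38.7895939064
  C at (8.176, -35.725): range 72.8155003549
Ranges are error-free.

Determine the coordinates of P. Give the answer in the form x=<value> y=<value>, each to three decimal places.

eq1: (x − 1.737)² + (y − 8.401)² = 33.3837791766²
eq2: (x − 16.421)² + (y + 2.531)² = 38.7895939064²
eq3: (x − 8.176)² + (y + 35.725)² = 72.8155003549²
eq3−eq1, eq3−eq2 (x²,y² cancel):
  -12.878·x + 88.252·y = 2918.091749
  16.490·x + 66.388·y = 2730.397098
det = -12.878·66.388 − 88.252·16.490 = -2310.220144
x = (2918.091749·66.388 − 88.252·2730.397098) / -2310.220144 = 20.446852
y = (-12.878·2730.397098 − 2918.091749·16.490) / -2310.220144 = 36.049113

x=20.447 y=36.049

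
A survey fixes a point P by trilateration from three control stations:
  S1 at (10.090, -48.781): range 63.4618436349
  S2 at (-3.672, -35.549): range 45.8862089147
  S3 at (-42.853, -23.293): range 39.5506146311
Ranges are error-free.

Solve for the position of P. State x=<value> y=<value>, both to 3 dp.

eq1: (x − 10.090)² + (y + 48.781)² = 63.4618436349²
eq2: (x + 3.672)² + (y + 35.549)² = 45.8862089147²
eq3: (x + 42.853)² + (y + 23.293)² = 39.5506146311²
eq2−eq1, eq2−eq3 (x²,y² cancel):
  27.524·x − 26.464·y = -717.682353
  -78.362·x + 24.512·y = 1643.021524
det = 27.524·24.512 − -26.464·-78.362 = -1399.103680
x = (-717.682353·24.512 − -26.464·1643.021524) / -1399.103680 = -18.504055
y = (27.524·1643.021524 − -717.682353·-78.362) / -1399.103680 = 7.873970

x=-18.504 y=7.874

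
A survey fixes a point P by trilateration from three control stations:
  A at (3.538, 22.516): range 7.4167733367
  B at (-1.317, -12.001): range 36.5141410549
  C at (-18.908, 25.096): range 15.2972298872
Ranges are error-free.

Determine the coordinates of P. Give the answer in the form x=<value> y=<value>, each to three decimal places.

x=-3.625 y=24.440

eq1: (x − 3.538)² + (y − 22.516)² = 7.4167733367²
eq2: (x + 1.317)² + (y + 12.001)² = 36.5141410549²
eq3: (x + 18.908)² + (y − 25.096)² = 15.2972298872²
eq1−eq2, eq1−eq3 (x²,y² cancel):
  -9.710·x − 69.034·y = -1652.003180
  -44.892·x + 5.160·y = 288.837265
det = -9.710·5.160 − -69.034·-44.892 = -3149.177928
x = (-1652.003180·5.160 − -69.034·288.837265) / -3149.177928 = -3.624837
y = (-9.710·288.837265 − -1652.003180·-44.892) / -3149.177928 = 24.440136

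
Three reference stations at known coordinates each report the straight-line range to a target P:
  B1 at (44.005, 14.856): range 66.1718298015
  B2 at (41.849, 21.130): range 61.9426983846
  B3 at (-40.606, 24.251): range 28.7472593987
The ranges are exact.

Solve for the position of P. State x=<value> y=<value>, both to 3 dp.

x=-16.956 y=40.594

eq1: (x − 44.005)² + (y − 14.856)² = 66.1718298015²
eq2: (x − 41.849)² + (y − 21.130)² = 61.9426983846²
eq3: (x + 40.606)² + (y − 24.251)² = 28.7472593987²
eq2−eq1, eq2−eq3 (x²,y² cancel):
  4.312·x − 12.548·y = -582.488116
  -164.910·x + 6.242·y = 3049.635496
det = 4.312·6.242 − -12.548·-164.910 = -2042.375176
x = (-582.488116·6.242 − -12.548·3049.635496) / -2042.375176 = -16.956207
y = (4.312·3049.635496 − -582.488116·-164.910) / -2042.375176 = 40.593955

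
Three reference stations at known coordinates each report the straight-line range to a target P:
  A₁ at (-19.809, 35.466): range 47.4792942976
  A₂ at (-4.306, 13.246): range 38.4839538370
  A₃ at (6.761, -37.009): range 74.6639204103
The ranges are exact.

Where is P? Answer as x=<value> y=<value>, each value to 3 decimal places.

x=27.664 y=34.669

eq1: (x + 19.809)² + (y − 35.466)² = 47.4792942976²
eq2: (x + 4.306)² + (y − 13.246)² = 38.4839538370²
eq3: (x − 6.761)² + (y + 37.009)² = 74.6639204103²
eq3−eq2, eq3−eq1 (x²,y² cancel):
  -22.134·x + 100.510·y = 2872.307258
  -53.140·x + 144.950·y = 3555.274059
det = -22.134·144.950 − 100.510·-53.140 = 2132.778100
x = (2872.307258·144.950 − 100.510·3555.274059) / 2132.778100 = 27.663610
y = (-22.134·3555.274059 − 2872.307258·-53.140) / 2132.778100 = 34.669322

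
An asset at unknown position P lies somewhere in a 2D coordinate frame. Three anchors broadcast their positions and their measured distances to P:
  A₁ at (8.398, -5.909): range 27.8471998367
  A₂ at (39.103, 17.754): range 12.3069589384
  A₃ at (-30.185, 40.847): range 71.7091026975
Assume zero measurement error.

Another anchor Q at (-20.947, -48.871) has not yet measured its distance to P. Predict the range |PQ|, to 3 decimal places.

eq1: (x − 8.398)² + (y + 5.909)² = 27.8471998367²
eq2: (x − 39.103)² + (y − 17.754)² = 12.3069589384²
eq3: (x + 30.185)² + (y − 40.847)² = 71.7091026975²
eq1−eq2, eq1−eq3 (x²,y² cancel):
  61.410·x + 47.326·y = 2362.811740
  -77.166·x + 93.512·y = -1892.559922
det = 61.410·93.512 − 47.326·-77.166 = 9394.530036
x = (2362.811740·93.512 − 47.326·-1892.559922) / 9394.530036 = 33.053121
y = (61.410·-1892.559922 − 2362.811740·-77.166) / 9394.530036 = 7.036715
|P − Q| = √((33.053121 − -20.947)² + (7.036715 − -48.871)²) = 77.728281

77.728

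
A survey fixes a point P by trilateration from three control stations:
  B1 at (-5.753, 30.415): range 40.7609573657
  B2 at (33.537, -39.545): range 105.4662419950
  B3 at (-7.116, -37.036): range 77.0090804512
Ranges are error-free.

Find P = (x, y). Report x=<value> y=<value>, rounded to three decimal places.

x=-46.494 y=29.144

eq1: (x + 5.753)² + (y − 30.415)² = 40.7609573657²
eq2: (x − 33.537)² + (y + 39.545)² = 105.4662419950²
eq3: (x + 7.116)² + (y + 37.036)² = 77.0090804512²
eq1−eq2, eq1−eq3 (x²,y² cancel):
  78.580·x − 139.920·y = -7731.304395
  -2.726·x − 134.902·y = -3804.809309
det = 78.580·-134.902 − -139.920·-2.726 = -10982.021080
x = (-7731.304395·-134.902 − -139.920·-3804.809309) / -10982.021080 = -46.494129
y = (78.580·-3804.809309 − -7731.304395·-2.726) / -10982.021080 = 29.143766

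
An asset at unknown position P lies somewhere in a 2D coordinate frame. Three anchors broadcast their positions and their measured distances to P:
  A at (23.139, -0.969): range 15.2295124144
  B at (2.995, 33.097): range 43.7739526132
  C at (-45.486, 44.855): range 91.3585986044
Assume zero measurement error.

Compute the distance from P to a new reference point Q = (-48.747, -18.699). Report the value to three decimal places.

eq1: (x − 23.139)² + (y + 0.969)² = 15.2295124144²
eq2: (x − 2.995)² + (y − 33.097)² = 43.7739526132²
eq3: (x + 45.486)² + (y − 44.855)² = 91.3585986044²
eq2−eq3, eq2−eq1 (x²,y² cancel):
  -96.962·x + 23.516·y = -3453.668825
  40.288·x − 68.132·y = 1116.191727
det = -96.962·-68.132 − 23.516·40.288 = 5658.802376
x = (-3453.668825·-68.132 − 23.516·1116.191727) / 5658.802376 = 36.943683
y = (-96.962·1116.191727 − -3453.668825·40.288) / 5658.802376 = 5.462857
|P − Q| = √((36.943683 − -48.747)² + (5.462857 − -18.699)²) = 89.031952

89.032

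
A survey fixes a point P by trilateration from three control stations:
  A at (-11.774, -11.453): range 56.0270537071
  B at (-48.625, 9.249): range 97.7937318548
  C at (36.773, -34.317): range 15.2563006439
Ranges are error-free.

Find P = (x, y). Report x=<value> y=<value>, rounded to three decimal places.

eq1: (x + 11.774)² + (y + 11.453)² = 56.0270537071²
eq2: (x + 48.625)² + (y − 9.249)² = 97.7937318548²
eq3: (x − 36.773)² + (y + 34.317)² = 15.2563006439²
eq2−eq1, eq2−eq3 (x²,y² cancel):
  73.702·x − 41.404·y = 4244.446902
  170.796·x − 87.132·y = 9410.834673
det = 73.702·-87.132 − -41.404·170.796 = 649.834920
x = (4244.446902·-87.132 − -41.404·9410.834673) / 649.834920 = 30.498594
y = (73.702·9410.834673 − 4244.446902·170.796) / 649.834920 = -48.223349

x=30.499 y=-48.223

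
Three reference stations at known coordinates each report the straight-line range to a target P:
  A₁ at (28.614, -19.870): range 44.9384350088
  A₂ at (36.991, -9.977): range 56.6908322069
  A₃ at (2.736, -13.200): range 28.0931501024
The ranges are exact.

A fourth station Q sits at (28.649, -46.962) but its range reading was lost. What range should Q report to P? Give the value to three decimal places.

43.176

eq1: (x − 28.614)² + (y + 19.870)² = 44.9384350088²
eq2: (x − 36.991)² + (y + 9.977)² = 56.6908322069²
eq3: (x − 2.736)² + (y + 13.200)² = 28.0931501024²
eq1−eq2, eq1−eq3 (x²,y² cancel):
  16.754·x + 19.786·y = -940.090801
  -51.756·x + 13.340·y = 198.385658
det = 16.754·13.340 − 19.786·-51.756 = 1247.542576
x = (-940.090801·13.340 − 19.786·198.385658) / 1247.542576 = -13.198804
y = (16.754·198.385658 − -940.090801·-51.756) / 1247.542576 = -36.336705
|P − Q| = √((-13.198804 − 28.649)² + (-36.336705 − -46.962)²) = 43.175637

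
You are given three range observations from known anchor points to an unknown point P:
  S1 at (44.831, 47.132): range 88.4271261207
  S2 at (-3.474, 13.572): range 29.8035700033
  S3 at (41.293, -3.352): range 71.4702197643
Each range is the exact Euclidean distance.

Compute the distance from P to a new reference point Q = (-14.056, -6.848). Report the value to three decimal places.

eq1: (x − 44.831)² + (y − 47.132)² = 88.4271261207²
eq2: (x + 3.474)² + (y − 13.572)² = 29.8035700033²
eq3: (x − 41.293)² + (y + 3.352)² = 71.4702197643²
eq3−eq2, eq3−eq1 (x²,y² cancel):
  -89.534·x + 33.848·y = 2699.659635
  7.076·x + 100.968·y = -196.468089
det = -89.534·100.968 − 33.848·7.076 = -9279.577360
x = (2699.659635·100.968 − 33.848·-196.468089) / -9279.577360 = -30.090733
y = (-89.534·-196.468089 − 2699.659635·7.076) / -9279.577360 = 0.162962
|P − Q| = √((-30.090733 − -14.056)² + (0.162962 − -6.848)²) = 17.500464

17.500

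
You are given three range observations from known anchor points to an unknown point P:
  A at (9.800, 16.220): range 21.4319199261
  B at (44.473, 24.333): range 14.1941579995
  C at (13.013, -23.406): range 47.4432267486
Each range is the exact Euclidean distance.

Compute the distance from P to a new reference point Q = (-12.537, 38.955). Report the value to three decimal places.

47.055

eq1: (x − 9.800)² + (y − 16.220)² = 21.4319199261²
eq2: (x − 44.473)² + (y − 24.333)² = 14.1941579995²
eq3: (x − 13.013)² + (y + 23.406)² = 47.4432267486²
eq3−eq1, eq3−eq2 (x²,y² cancel):
  -6.426·x + 79.252·y = 1433.481968
  62.920·x + 95.478·y = 3902.149256
det = -6.426·95.478 − 79.252·62.920 = -5600.077468
x = (1433.481968·95.478 − 79.252·3902.149256) / -5600.077468 = 30.782992
y = (-6.426·3902.149256 − 1433.481968·62.920) / -5600.077468 = 20.583625
|P − Q| = √((30.782992 − -12.537)² + (20.583625 − 38.955)²) = 47.054534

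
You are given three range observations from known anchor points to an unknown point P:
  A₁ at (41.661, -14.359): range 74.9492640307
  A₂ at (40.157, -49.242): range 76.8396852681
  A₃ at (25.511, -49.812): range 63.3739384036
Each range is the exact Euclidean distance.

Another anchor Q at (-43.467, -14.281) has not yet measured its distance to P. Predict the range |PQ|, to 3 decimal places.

14.932

eq1: (x − 41.661)² + (y + 14.359)² = 74.9492640307²
eq2: (x − 40.157)² + (y + 49.242)² = 76.8396852681²
eq3: (x − 25.511)² + (y + 49.812)² = 63.3739384036²
eq1−eq3, eq1−eq2 (x²,y² cancel):
  -32.300·x − 70.906·y = 2791.362773
  -3.008·x − 69.766·y = 1808.594358
det = -32.300·-69.766 − -70.906·-3.008 = 2040.156552
x = (2791.362773·-69.766 − -70.906·1808.594358) / 2040.156552 = -32.596530
y = (-32.300·1808.594358 − 2791.362773·-3.008) / 2040.156552 = -24.518304
|P − Q| = √((-32.596530 − -43.467)² + (-24.518304 − -14.281)²) = 14.932164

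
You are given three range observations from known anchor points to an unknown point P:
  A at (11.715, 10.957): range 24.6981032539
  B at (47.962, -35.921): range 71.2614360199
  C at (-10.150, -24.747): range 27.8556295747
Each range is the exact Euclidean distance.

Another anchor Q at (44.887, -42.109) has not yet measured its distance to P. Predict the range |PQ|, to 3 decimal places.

72.399

eq1: (x − 11.715)² + (y − 10.957)² = 24.6981032539²
eq2: (x − 47.962)² + (y + 35.921)² = 71.2614360199²
eq3: (x + 10.150)² + (y + 24.747)² = 27.8556295747²
eq3−eq1, eq3−eq2 (x²,y² cancel):
  43.730·x + 71.408·y = -292.199640
  116.224·x − 22.348·y = -1427.020989
det = 43.730·-22.348 − 71.408·116.224 = -9276.601432
x = (-292.199640·-22.348 − 71.408·-1427.020989) / -9276.601432 = -11.688633
y = (43.730·-1427.020989 − -292.199640·116.224) / -9276.601432 = 3.066103
|P − Q| = √((-11.688633 − 44.887)² + (3.066103 − -42.109)²) = 72.398841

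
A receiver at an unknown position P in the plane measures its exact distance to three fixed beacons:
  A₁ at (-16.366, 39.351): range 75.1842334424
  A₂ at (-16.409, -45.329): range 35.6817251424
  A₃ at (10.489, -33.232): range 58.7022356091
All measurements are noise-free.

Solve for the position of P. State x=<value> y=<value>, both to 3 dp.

eq1: (x + 16.366)² + (y − 39.351)² = 75.1842334424²
eq2: (x + 16.409)² + (y + 45.329)² = 35.6817251424²
eq3: (x − 10.489)² + (y + 33.232)² = 58.7022356091²
eq1−eq3, eq1−eq2 (x²,y² cancel):
  53.710·x − 145.166·y = 1604.754281
  -0.086·x − 169.360·y = 4887.109814
det = 53.710·-169.360 − -145.166·-0.086 = -9108.809876
x = (1604.754281·-169.360 − -145.166·4887.109814) / -9108.809876 = -48.048099
y = (53.710·4887.109814 − 1604.754281·-0.086) / -9108.809876 = -28.831942

x=-48.048 y=-28.832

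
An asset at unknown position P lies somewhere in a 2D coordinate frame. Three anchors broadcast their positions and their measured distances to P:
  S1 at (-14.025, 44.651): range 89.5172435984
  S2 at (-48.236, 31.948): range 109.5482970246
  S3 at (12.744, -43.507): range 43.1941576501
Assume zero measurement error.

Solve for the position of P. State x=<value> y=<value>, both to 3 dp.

x=48.556 y=-19.357

eq1: (x + 14.025)² + (y − 44.651)² = 89.5172435984²
eq2: (x + 48.236)² + (y − 31.948)² = 109.5482970246²
eq3: (x − 12.744)² + (y + 43.507)² = 43.1941576501²
eq2−eq1, eq2−eq3 (x²,y² cancel):
  68.422·x + 25.406·y = 2830.518506
  121.960·x − 150.910·y = 8842.976311
det = 68.422·-150.910 − 25.406·121.960 = -13424.079780
x = (2830.518506·-150.910 − 25.406·8842.976311) / -13424.079780 = 48.555895
y = (68.422·8842.976311 − 2830.518506·121.960) / -13424.079780 = -19.356566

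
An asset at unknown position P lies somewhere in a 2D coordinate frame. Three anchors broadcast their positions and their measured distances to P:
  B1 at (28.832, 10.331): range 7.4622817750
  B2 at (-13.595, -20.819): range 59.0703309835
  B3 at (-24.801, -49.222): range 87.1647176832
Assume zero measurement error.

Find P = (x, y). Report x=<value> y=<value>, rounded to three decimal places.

eq1: (x − 28.832)² + (y − 10.331)² = 7.4622817750²
eq2: (x + 13.595)² + (y + 20.819)² = 59.0703309835²
eq3: (x + 24.801)² + (y + 49.222)² = 87.1647176832²
eq2−eq3, eq2−eq1 (x²,y² cancel):
  -22.412·x − 56.806·y = -1688.743907
  84.854·x + 62.300·y = 3753.377352
det = -22.412·62.300 − -56.806·84.854 = 3423.948724
x = (-1688.743907·62.300 − -56.806·3753.377352) / 3423.948724 = 31.544166
y = (-22.412·3753.377352 − -1688.743907·84.854) / 3423.948724 = 17.282964

x=31.544 y=17.283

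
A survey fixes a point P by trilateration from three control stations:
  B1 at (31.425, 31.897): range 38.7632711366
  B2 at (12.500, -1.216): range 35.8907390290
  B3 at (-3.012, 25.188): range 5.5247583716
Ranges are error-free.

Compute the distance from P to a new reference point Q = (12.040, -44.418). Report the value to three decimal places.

eq1: (x − 31.425)² + (y − 31.897)² = 38.7632711366²
eq2: (x − 12.500)² + (y + 1.216)² = 35.8907390290²
eq3: (x + 3.012)² + (y − 25.188)² = 5.5247583716²
eq3−eq2, eq3−eq1 (x²,y² cancel):
  31.024·x − 52.808·y = -1743.401025
  68.874·x + 13.418·y = -110.626488
det = 31.024·13.418 − -52.808·68.874 = 4053.378224
x = (-1743.401025·13.418 − -52.808·-110.626488) / 4053.378224 = -7.212482
y = (31.024·-110.626488 − -1743.401025·68.874) / 4053.378224 = 28.776719
|P − Q| = √((-7.212482 − 12.040)² + (28.776719 − -44.418)²) = 75.684377

75.684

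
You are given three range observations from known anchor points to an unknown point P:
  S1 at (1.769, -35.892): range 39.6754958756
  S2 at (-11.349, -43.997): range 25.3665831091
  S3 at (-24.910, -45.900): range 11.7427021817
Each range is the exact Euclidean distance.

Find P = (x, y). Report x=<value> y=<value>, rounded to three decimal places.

x=-36.652 y=-45.789

eq1: (x − 1.769)² + (y + 35.892)² = 39.6754958756²
eq2: (x + 11.349)² + (y + 43.997)² = 25.3665831091²
eq3: (x + 24.910)² + (y + 45.900)² = 11.7427021817²
eq3−eq1, eq3−eq2 (x²,y² cancel):
  53.358·x + 20.016·y = -2872.206993
  27.122·x + 3.806·y = -1168.354774
det = 53.358·3.806 − 20.016·27.122 = -339.793404
x = (-2872.206993·3.806 − 20.016·-1168.354774) / -339.793404 = -36.652181
y = (53.358·-1168.354774 − -2872.206993·27.122) / -339.793404 = -45.789365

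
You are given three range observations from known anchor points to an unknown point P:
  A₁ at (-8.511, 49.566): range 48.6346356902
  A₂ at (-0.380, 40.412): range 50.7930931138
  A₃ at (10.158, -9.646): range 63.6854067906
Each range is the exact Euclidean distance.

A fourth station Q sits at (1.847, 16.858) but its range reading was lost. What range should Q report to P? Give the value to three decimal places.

eq1: (x + 8.511)² + (y − 49.566)² = 48.6346356902²
eq2: (x + 0.380)² + (y − 40.412)² = 50.7930931138²
eq3: (x − 10.158)² + (y + 9.646)² = 63.6854067906²
eq3−eq1, eq3−eq2 (x²,y² cancel):
  -37.338·x + 118.424·y = 4023.498446
  -21.076·x + 100.116·y = 2912.936594
det = -37.338·100.116 − 118.424·-21.076 = -1242.226984
x = (4023.498446·100.116 − 118.424·2912.936594) / -1242.226984 = -46.573588
y = (-37.338·2912.936594 − 4023.498446·-21.076) / -1242.226984 = 19.291139
|P − Q| = √((-46.573588 − 1.847)² + (19.291139 − 16.858)²) = 48.481682

48.482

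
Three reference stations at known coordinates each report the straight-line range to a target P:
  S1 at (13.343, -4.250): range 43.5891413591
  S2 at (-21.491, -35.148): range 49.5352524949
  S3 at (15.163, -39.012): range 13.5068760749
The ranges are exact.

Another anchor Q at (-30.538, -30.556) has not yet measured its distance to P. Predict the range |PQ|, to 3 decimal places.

eq1: (x − 13.343)² + (y + 4.250)² = 43.5891413591²
eq2: (x + 21.491)² + (y + 35.148)² = 49.5352524949²
eq3: (x − 15.163)² + (y + 39.012)² = 13.5068760749²
eq2−eq1, eq2−eq3 (x²,y² cancel):
  69.668·x + 61.796·y = -947.418841
  73.308·x − 7.728·y = 2325.913266
det = 69.668·-7.728 − 61.796·73.308 = -5068.535472
x = (-947.418841·-7.728 − 61.796·2325.913266) / -5068.535472 = 26.913195
y = (69.668·2325.913266 − -947.418841·73.308) / -5068.535472 = -45.672977
|P − Q| = √((26.913195 − -30.538)² + (-45.672977 − -30.556)²) = 59.406757

59.407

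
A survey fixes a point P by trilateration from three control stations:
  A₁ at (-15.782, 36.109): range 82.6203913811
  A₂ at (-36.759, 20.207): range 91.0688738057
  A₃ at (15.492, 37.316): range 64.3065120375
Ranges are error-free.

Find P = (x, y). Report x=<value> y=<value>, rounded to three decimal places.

eq1: (x + 15.782)² + (y − 36.109)² = 82.6203913811²
eq2: (x + 36.759)² + (y − 20.207)² = 91.0688738057²
eq3: (x − 15.492)² + (y − 37.316)² = 64.3065120375²
eq1−eq3, eq1−eq2 (x²,y² cancel):
  62.548·x + 2.414·y = 2770.356097
  -41.954·x − 31.804·y = -1260.795179
det = 62.548·-31.804 − 2.414·-41.954 = -1887.999636
x = (2770.356097·-31.804 − 2.414·-1260.795179) / -1887.999636 = 45.055541
y = (62.548·-1260.795179 − 2770.356097·-41.954) / -1887.999636 = -19.792007

x=45.056 y=-19.792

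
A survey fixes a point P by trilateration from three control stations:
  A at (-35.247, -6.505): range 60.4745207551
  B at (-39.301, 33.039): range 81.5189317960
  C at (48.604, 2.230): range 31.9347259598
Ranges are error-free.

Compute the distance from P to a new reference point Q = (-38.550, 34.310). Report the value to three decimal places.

81.747

eq1: (x + 35.247)² + (y + 6.505)² = 60.4745207551²
eq2: (x + 39.301)² + (y − 33.039)² = 81.5189317960²
eq3: (x − 48.604)² + (y − 2.230)² = 31.9347259598²
eq3−eq1, eq3−eq2 (x²,y² cancel):
  -167.702·x − 17.470·y = -3719.996620
  -175.810·x + 61.618·y = -5356.687113
det = -167.702·61.618 − -17.470·-175.810 = -13404.862536
x = (-3719.996620·61.618 − -17.470·-5356.687113) / -13404.862536 = 24.080820
y = (-167.702·-5356.687113 − -3719.996620·-175.810) / -13404.862536 = -18.225814
|P − Q| = √((24.080820 − -38.550)² + (-18.225814 − 34.310)²) = 81.747363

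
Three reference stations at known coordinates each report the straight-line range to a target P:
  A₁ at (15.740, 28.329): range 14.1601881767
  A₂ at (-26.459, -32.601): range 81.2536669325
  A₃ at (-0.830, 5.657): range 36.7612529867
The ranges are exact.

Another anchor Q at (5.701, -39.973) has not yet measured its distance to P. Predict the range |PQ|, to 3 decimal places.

eq1: (x − 15.740)² + (y − 28.329)² = 14.1601881767²
eq2: (x + 26.459)² + (y + 32.601)² = 81.2536669325²
eq3: (x + 0.830)² + (y − 5.657)² = 36.7612529867²
eq3−eq2, eq3−eq1 (x²,y² cancel):
  -51.258·x − 76.516·y = -3520.555336
  33.140·x + 45.344·y = 2168.468084
det = -51.258·45.344 − -76.516·33.140 = 211.497488
x = (-3520.555336·45.344 − -76.516·2168.468084) / 211.497488 = 29.723487
y = (-51.258·2168.468084 − -3520.555336·33.140) / 211.497488 = 26.098971
|P − Q| = √((29.723487 − 5.701)² + (26.098971 − -39.973)²) = 70.303522

70.304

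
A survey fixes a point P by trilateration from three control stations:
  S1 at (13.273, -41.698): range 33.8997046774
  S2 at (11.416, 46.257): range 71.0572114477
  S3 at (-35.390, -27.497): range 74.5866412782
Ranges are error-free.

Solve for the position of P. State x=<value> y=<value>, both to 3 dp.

x=38.749 y=-19.333

eq1: (x − 13.273)² + (y + 41.698)² = 33.8997046774²
eq2: (x − 11.416)² + (y − 46.257)² = 71.0572114477²
eq3: (x + 35.390)² + (y + 27.497)² = 74.5866412782²
eq3−eq2, eq3−eq1 (x²,y² cancel):
  93.612·x + 147.508·y = 775.537754
  97.326·x − 28.402·y = 4320.335704
det = 93.612·-28.402 − 147.508·97.326 = -17015.131632
x = (775.537754·-28.402 − 147.508·4320.335704) / -17015.131632 = 38.748504
y = (93.612·4320.335704 − 775.537754·97.326) / -17015.131632 = -19.333102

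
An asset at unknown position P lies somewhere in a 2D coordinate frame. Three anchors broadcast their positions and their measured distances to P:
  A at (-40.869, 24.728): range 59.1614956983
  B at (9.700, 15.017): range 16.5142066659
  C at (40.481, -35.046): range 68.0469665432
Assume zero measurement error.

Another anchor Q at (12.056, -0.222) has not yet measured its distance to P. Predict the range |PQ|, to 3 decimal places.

30.063

eq1: (x + 40.869)² + (y − 24.728)² = 59.1614956983²
eq2: (x − 9.700)² + (y − 15.017)² = 16.5142066659²
eq3: (x − 40.481)² + (y + 35.046)² = 68.0469665432²
eq3−eq1, eq3−eq2 (x²,y² cancel):
  -162.700·x + 119.548·y = 545.122750
  -61.562·x + 100.126·y = 1810.337446
det = -162.700·100.126 − 119.548·-61.562 = -8930.886224
x = (545.122750·100.126 − 119.548·1810.337446) / -8930.886224 = 18.121523
y = (-162.700·1810.337446 − 545.122750·-61.562) / -8930.886224 = 29.222526
|P − Q| = √((18.121523 − 12.056)² + (29.222526 − -0.222)²) = 30.062779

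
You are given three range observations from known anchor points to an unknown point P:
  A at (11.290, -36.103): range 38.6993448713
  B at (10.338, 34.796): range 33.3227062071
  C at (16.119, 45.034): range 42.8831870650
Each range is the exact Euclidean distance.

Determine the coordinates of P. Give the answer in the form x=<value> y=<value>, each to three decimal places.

x=17.075 y=2.161

eq1: (x − 11.290)² + (y + 36.103)² = 38.6993448713²
eq2: (x − 10.338)² + (y − 34.796)² = 33.3227062071²
eq3: (x − 16.119)² + (y − 45.034)² = 42.8831870650²
eq2−eq1, eq2−eq3 (x²,y² cancel):
  1.904·x − 141.798·y = -273.981696
  11.562·x + 20.476·y = 241.682473
det = 1.904·20.476 − -141.798·11.562 = 1678.454780
x = (-273.981696·20.476 − -141.798·241.682473) / 1678.454780 = 17.075254
y = (1.904·241.682473 − -273.981696·11.562) / 1678.454780 = 2.161476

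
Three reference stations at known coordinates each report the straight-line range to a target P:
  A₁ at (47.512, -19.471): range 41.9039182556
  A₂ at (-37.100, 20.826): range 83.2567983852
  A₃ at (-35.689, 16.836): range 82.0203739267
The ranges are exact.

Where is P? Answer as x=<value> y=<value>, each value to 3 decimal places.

eq1: (x − 47.512)² + (y + 19.471)² = 41.9039182556²
eq2: (x + 37.100)² + (y − 20.826)² = 83.2567983852²
eq3: (x + 35.689)² + (y − 16.836)² = 82.0203739267²
eq1−eq3, eq1−eq2 (x²,y² cancel):
  -166.402·x + 72.614·y = -6050.757742
  -169.224·x + 80.594·y = -6002.133821
det = -166.402·80.594 − 72.614·-169.224 = -1122.971252
x = (-6050.757742·80.594 − 72.614·-6002.133821) / -1122.971252 = 46.141719
y = (-166.402·-6002.133821 − -6050.757742·-169.224) / -1122.971252 = 22.410508

x=46.142 y=22.411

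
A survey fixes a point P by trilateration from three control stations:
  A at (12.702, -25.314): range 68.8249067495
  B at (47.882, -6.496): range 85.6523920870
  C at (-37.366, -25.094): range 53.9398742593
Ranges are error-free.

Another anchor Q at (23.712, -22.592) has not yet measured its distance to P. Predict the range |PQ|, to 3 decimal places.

74.304

eq1: (x − 12.702)² + (y + 25.314)² = 68.8249067495²
eq2: (x − 47.882)² + (y + 6.496)² = 85.6523920870²
eq3: (x + 37.366)² + (y + 25.094)² = 53.9398742593²
eq1−eq2, eq1−eq3 (x²,y² cancel):
  70.360·x + 37.636·y = -1066.719941
  -100.136·x + 0.440·y = 3051.145146
det = 70.360·0.440 − 37.636·-100.136 = 3799.676896
x = (-1066.719941·0.440 − 37.636·3051.145146) / 3799.676896 = -30.345279
y = (70.360·3051.145146 − -1066.719941·-100.136) / 3799.676896 = 28.387020
|P − Q| = √((-30.345279 − 23.712)² + (28.387020 − -22.592)²) = 74.303768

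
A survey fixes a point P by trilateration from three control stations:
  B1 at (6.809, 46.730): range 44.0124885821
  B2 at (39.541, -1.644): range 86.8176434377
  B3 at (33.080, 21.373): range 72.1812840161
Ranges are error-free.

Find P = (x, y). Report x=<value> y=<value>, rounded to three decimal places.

eq1: (x − 6.809)² + (y − 46.730)² = 44.0124885821²
eq2: (x − 39.541)² + (y + 1.644)² = 86.8176434377²
eq3: (x − 33.080)² + (y − 21.373)² = 72.1812840161²
eq2−eq3, eq2−eq1 (x²,y² cancel):
  -12.922·x + 46.034·y = 2312.063562
  -65.464·x + 96.748·y = 6264.066025
det = -12.922·96.748 − 46.034·-65.464 = 1763.392120
x = (2312.063562·96.748 − 46.034·6264.066025) / 1763.392120 = -36.675048
y = (-12.922·6264.066025 − 2312.063562·-65.464) / 1763.392120 = 39.930238

x=-36.675 y=39.930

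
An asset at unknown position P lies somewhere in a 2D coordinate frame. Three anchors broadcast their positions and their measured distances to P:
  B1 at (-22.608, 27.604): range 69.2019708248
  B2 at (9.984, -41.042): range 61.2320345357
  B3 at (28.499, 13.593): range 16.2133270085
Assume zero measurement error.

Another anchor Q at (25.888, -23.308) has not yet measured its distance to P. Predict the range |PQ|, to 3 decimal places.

eq1: (x + 22.608)² + (y − 27.604)² = 69.2019708248²
eq2: (x − 9.984)² + (y + 41.042)² = 61.2320345357²
eq3: (x − 28.499)² + (y − 13.593)² = 16.2133270085²
eq1−eq2, eq1−eq3 (x²,y² cancel):
  65.184·x − 137.292·y = 1550.574253
  102.214·x − 28.022·y = 4249.900963
det = 65.184·-28.022 − -137.292·102.214 = 12206.578440
x = (1550.574253·-28.022 − -137.292·4249.900963) / 12206.578440 = 44.240670
y = (65.184·4249.900963 − 1550.574253·102.214) / 12206.578440 = 9.710760
|P − Q| = √((44.240670 − 25.888)² + (9.710760 − -23.308)²) = 37.776434

37.776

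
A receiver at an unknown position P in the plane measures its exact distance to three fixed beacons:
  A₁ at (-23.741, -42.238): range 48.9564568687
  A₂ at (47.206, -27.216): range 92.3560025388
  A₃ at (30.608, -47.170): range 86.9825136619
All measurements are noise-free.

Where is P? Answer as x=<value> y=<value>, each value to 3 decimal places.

x=-39.699 y=4.045

eq1: (x + 23.741)² + (y + 42.238)² = 48.9564568687²
eq2: (x − 47.206)² + (y + 27.216)² = 92.3560025388²
eq3: (x − 30.608)² + (y + 47.170)² = 86.9825136619²
eq3−eq1, eq3−eq2 (x²,y² cancel):
  -108.698·x + 9.864·y = 4355.048175
  33.196·x + 39.908·y = -1156.414994
det = -108.698·39.908 − 9.864·33.196 = -4665.365128
x = (4355.048175·39.908 − 9.864·-1156.414994) / -4665.365128 = -39.698531
y = (-108.698·-1156.414994 − 4355.048175·33.196) / -4665.365128 = 4.044739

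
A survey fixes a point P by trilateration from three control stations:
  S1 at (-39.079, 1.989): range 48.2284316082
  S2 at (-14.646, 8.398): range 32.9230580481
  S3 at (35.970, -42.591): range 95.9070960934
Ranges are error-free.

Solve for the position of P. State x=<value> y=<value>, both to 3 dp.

eq1: (x + 39.079)² + (y − 1.989)² = 48.2284316082²
eq2: (x + 14.646)² + (y − 8.398)² = 32.9230580481²
eq3: (x − 35.970)² + (y + 42.591)² = 95.9070960934²
eq1−eq2, eq1−eq3 (x²,y² cancel):
  48.866·x + 12.818·y = -4.038778
  150.098·x − 89.160·y = -5295.479647
det = 48.866·-89.160 − 12.818·150.098 = -6280.848724
x = (-4.038778·-89.160 − 12.818·-5295.479647) / -6280.848724 = -10.864385
y = (48.866·-5295.479647 − -4.038778·150.098) / -6280.848724 = 41.103155

x=-10.864 y=41.103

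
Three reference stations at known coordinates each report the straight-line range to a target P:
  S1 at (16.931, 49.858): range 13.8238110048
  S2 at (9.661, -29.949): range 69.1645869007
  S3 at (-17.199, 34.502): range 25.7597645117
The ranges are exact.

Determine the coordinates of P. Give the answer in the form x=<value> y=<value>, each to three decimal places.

eq1: (x − 16.931)² + (y − 49.858)² = 13.8238110048²
eq2: (x − 9.661)² + (y + 29.949)² = 69.1645869007²
eq3: (x + 17.199)² + (y − 34.502)² = 25.7597645117²
eq1−eq2, eq1−eq3 (x²,y² cancel):
  -14.540·x − 159.614·y = -6374.843733
  -68.260·x − 30.712·y = -1758.753037
det = -14.540·-30.712 − -159.614·-68.260 = -10448.699160
x = (-6374.843733·-30.712 − -159.614·-1758.753037) / -10448.699160 = 8.128993
y = (-14.540·-1758.753037 − -6374.843733·-68.260) / -10448.699160 = 39.198618

x=8.129 y=39.199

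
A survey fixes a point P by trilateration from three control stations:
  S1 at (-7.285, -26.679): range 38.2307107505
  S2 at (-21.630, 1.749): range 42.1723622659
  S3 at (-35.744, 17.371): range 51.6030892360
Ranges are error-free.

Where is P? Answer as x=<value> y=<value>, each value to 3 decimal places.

eq1: (x + 7.285)² + (y + 26.679)² = 38.2307107505²
eq2: (x + 21.630)² + (y − 1.749)² = 42.1723622659²
eq3: (x + 35.744)² + (y − 17.371)² = 51.6030892360²
eq3−eq1, eq3−eq2 (x²,y² cancel):
  56.918·x − 88.100·y = 386.746663
  28.228·x − 31.244·y = -224.098596
det = 56.918·-31.244 − -88.100·28.228 = 708.540808
x = (386.746663·-31.244 − -88.100·-224.098596) / 708.540808 = -44.918512
y = (56.918·-224.098596 − 386.746663·28.228) / 708.540808 = -33.409972

x=-44.919 y=-33.410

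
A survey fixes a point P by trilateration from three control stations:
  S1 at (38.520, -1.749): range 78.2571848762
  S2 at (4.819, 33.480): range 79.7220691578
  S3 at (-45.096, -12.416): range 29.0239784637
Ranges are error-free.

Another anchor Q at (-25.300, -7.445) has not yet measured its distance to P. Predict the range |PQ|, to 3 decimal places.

30.842

eq1: (x − 38.520)² + (y + 1.749)² = 78.2571848762²
eq2: (x − 4.819)² + (y − 33.480)² = 79.7220691578²
eq3: (x + 45.096)² + (y + 12.416)² = 29.0239784637²
eq3−eq2, eq3−eq1 (x²,y² cancel):
  99.830·x + 91.792·y = -6556.890096
  167.232·x + 21.334·y = -5982.752530
det = 99.830·21.334 − 91.792·167.232 = -13220.786524
x = (-6556.890096·21.334 − 91.792·-5982.752530) / -13220.786524 = -30.957623
y = (99.830·-5982.752530 − -6556.890096·167.232) / -13220.786524 = -37.763537
|P − Q| = √((-30.957623 − -25.300)² + (-37.763537 − -7.445)²) = 30.841893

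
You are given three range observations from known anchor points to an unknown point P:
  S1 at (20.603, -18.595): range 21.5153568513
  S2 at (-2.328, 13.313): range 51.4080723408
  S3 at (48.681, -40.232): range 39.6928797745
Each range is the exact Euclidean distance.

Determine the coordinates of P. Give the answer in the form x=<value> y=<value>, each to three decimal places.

eq1: (x − 20.603)² + (y + 18.595)² = 21.5153568513²
eq2: (x + 2.328)² + (y − 13.313)² = 51.4080723408²
eq3: (x − 48.681)² + (y + 40.232)² = 39.6928797745²
eq1−eq3, eq1−eq2 (x²,y² cancel):
  56.156·x − 43.274·y = 2105.581827
  -45.862·x + 63.816·y = -2767.481402
det = 56.156·63.816 − -43.274·-45.862 = 1599.019108
x = (2105.581827·63.816 − -43.274·-2767.481402) / 1599.019108 = 9.136739
y = (56.156·-2767.481402 − 2105.581827·-45.862) / 1599.019108 = -36.800368

x=9.137 y=-36.800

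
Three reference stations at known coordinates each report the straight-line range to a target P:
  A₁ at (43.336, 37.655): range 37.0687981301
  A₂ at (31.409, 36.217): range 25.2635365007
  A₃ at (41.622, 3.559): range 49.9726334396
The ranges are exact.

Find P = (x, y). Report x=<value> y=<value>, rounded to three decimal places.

x=6.288 y=38.897

eq1: (x − 43.336)² + (y − 37.655)² = 37.0687981301²
eq2: (x − 31.409)² + (y − 36.217)² = 25.2635365007²
eq3: (x − 41.622)² + (y − 3.559)² = 49.9726334396²
eq2−eq1, eq2−eq3 (x²,y² cancel):
  23.854·x + 2.876·y = 261.862033
  20.426·x − 65.316·y = -2412.156821
det = 23.854·-65.316 − 2.876·20.426 = -1616.793040
x = (261.862033·-65.316 − 2.876·-2412.156821) / -1616.793040 = 6.288014
y = (23.854·-2412.156821 − 261.862033·20.426) / -1616.793040 = 38.896990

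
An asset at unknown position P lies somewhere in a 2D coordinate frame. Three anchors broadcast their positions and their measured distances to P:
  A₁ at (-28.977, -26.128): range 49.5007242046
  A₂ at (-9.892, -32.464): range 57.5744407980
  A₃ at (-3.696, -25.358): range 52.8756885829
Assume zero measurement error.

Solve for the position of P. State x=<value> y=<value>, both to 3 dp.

eq1: (x + 28.977)² + (y + 26.128)² = 49.5007242046²
eq2: (x + 9.892)² + (y + 32.464)² = 57.5744407980²
eq3: (x + 3.696)² + (y + 25.358)² = 52.8756885829²
eq3−eq1, eq3−eq2 (x²,y² cancel):
  -50.562·x − 1.540·y = 1211.167079
  -12.392·x − 14.212·y = -23.903410
det = -50.562·-14.212 − -1.540·-12.392 = 699.503464
x = (1211.167079·-14.212 − -1.540·-23.903410) / 699.503464 = -24.660232
y = (-50.562·-23.903410 − 1211.167079·-12.392) / 699.503464 = 23.184141

x=-24.660 y=23.184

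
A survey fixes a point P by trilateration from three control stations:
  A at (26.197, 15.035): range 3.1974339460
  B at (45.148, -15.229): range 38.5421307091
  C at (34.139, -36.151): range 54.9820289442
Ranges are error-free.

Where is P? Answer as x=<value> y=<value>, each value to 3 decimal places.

eq1: (x − 26.197)² + (y − 15.035)² = 3.1974339460²
eq2: (x − 45.148)² + (y + 15.229)² = 38.5421307091²
eq3: (x − 34.139)² + (y + 36.151)² = 54.9820289442²
eq2−eq3, eq2−eq1 (x²,y² cancel):
  -22.018·x − 41.844·y = -1335.425890
  -37.902·x + 60.528·y = 117.341945
det = -22.018·60.528 − -41.844·-37.902 = -2918.676792
x = (-1335.425890·60.528 − -41.844·117.341945) / -2918.676792 = 26.011994
y = (-22.018·117.341945 − -1335.425890·-37.902) / -2918.676792 = 18.227077

x=26.012 y=18.227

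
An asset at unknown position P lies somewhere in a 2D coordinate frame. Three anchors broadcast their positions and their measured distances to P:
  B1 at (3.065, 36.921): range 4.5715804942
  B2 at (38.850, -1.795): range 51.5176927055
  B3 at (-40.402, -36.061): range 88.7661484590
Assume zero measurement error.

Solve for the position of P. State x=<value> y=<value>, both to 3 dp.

eq1: (x − 3.065)² + (y − 36.921)² = 4.5715804942²
eq2: (x − 38.850)² + (y + 1.795)² = 51.5176927055²
eq3: (x + 40.402)² + (y + 36.061)² = 88.7661484590²
eq3−eq1, eq3−eq2 (x²,y² cancel):
  86.934·x + 145.964·y = 6298.366905
  158.504·x + 68.532·y = 3805.183651
det = 86.934·68.532 − 145.964·158.504 = -17178.116968
x = (6298.366905·68.532 − 145.964·3805.183651) / -17178.116968 = 7.205688
y = (86.934·3805.183651 − 6298.366905·158.504) / -17178.116968 = 38.858538

x=7.206 y=38.859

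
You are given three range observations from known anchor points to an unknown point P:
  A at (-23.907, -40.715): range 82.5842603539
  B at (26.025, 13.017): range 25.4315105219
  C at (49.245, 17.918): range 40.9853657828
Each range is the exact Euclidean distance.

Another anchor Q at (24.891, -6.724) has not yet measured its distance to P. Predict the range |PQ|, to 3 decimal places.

eq1: (x + 23.907)² + (y + 40.715)² = 82.5842603539²
eq2: (x − 26.025)² + (y − 13.017)² = 25.4315105219²
eq3: (x − 49.245)² + (y − 17.918)² = 40.9853657828²
eq1−eq3, eq1−eq2 (x²,y² cancel):
  146.304·x + 117.266·y = 5657.228725
  99.864·x + 107.464·y = 4790.885371
det = 146.304·107.464 − 117.266·99.864 = 4011.761232
x = (5657.228725·107.464 − 117.266·4790.885371) / 4011.761232 = 11.501299
y = (146.304·4790.885371 − 5657.228725·99.864) / 4011.761232 = 33.893394
|P − Q| = √((11.501299 − 24.891)² + (33.893394 − -6.724)²) = 42.767474

42.767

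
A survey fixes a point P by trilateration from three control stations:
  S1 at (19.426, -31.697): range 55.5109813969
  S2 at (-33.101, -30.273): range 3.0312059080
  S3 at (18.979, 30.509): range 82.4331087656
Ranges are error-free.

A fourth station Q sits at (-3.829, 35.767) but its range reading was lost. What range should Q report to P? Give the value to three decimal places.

eq1: (x − 19.426)² + (y + 31.697)² = 55.5109813969²
eq2: (x + 33.101)² + (y + 30.273)² = 3.0312059080²
eq3: (x − 18.979)² + (y − 30.509)² = 82.4331087656²
eq2−eq3, eq2−eq1 (x²,y² cancel):
  104.160·x + 121.564·y = -7507.158420
  105.054·x − 2.848·y = -3702.342291
det = 104.160·-2.848 − 121.564·105.054 = -13067.432136
x = (-7507.158420·-2.848 − 121.564·-3702.342291) / -13067.432136 = -36.078391
y = (104.160·-3702.342291 − -7507.158420·105.054) / -13067.432136 = -30.841641
|P − Q| = √((-36.078391 − -3.829)² + (-30.841641 − 35.767)²) = 74.004961

74.005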